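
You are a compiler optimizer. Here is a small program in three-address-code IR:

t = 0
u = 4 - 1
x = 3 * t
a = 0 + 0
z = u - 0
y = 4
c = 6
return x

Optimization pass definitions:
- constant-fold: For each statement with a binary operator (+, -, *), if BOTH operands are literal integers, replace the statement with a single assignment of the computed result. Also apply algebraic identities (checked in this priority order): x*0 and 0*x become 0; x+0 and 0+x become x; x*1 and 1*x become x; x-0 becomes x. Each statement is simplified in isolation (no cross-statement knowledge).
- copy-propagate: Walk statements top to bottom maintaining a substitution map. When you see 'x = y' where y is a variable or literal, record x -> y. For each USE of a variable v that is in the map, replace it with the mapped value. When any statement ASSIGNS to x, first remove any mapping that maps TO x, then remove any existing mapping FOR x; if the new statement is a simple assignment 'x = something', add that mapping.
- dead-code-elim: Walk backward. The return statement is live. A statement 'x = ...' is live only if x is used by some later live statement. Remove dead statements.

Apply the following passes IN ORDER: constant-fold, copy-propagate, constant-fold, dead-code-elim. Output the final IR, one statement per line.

Initial IR:
  t = 0
  u = 4 - 1
  x = 3 * t
  a = 0 + 0
  z = u - 0
  y = 4
  c = 6
  return x
After constant-fold (8 stmts):
  t = 0
  u = 3
  x = 3 * t
  a = 0
  z = u
  y = 4
  c = 6
  return x
After copy-propagate (8 stmts):
  t = 0
  u = 3
  x = 3 * 0
  a = 0
  z = 3
  y = 4
  c = 6
  return x
After constant-fold (8 stmts):
  t = 0
  u = 3
  x = 0
  a = 0
  z = 3
  y = 4
  c = 6
  return x
After dead-code-elim (2 stmts):
  x = 0
  return x

Answer: x = 0
return x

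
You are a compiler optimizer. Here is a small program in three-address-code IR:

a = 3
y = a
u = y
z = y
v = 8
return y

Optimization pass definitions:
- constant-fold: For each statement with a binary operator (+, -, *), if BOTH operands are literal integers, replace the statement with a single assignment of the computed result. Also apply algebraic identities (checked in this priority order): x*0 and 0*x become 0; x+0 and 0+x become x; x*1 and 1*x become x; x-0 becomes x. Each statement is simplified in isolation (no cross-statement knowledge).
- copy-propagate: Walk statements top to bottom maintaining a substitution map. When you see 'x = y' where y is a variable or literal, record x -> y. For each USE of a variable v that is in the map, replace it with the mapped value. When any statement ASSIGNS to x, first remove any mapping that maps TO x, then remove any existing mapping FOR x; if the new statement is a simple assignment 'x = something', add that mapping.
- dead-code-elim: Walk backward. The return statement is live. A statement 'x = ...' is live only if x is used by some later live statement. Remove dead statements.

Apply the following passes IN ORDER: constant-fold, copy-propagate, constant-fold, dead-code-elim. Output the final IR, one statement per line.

Initial IR:
  a = 3
  y = a
  u = y
  z = y
  v = 8
  return y
After constant-fold (6 stmts):
  a = 3
  y = a
  u = y
  z = y
  v = 8
  return y
After copy-propagate (6 stmts):
  a = 3
  y = 3
  u = 3
  z = 3
  v = 8
  return 3
After constant-fold (6 stmts):
  a = 3
  y = 3
  u = 3
  z = 3
  v = 8
  return 3
After dead-code-elim (1 stmts):
  return 3

Answer: return 3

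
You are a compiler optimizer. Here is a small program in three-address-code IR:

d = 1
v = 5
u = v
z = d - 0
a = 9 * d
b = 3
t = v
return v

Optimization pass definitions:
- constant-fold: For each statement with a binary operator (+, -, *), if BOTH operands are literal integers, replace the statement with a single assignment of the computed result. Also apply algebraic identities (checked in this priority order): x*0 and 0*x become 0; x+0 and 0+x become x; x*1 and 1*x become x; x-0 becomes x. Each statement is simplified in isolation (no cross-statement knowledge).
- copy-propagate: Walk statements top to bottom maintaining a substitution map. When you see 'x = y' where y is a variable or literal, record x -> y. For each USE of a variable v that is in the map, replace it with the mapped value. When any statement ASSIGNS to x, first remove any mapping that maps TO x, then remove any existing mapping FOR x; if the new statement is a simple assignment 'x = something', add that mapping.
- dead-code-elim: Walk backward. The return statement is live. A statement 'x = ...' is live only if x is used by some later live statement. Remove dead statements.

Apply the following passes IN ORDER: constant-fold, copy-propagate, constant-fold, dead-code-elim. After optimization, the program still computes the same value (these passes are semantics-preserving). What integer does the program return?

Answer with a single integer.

Answer: 5

Derivation:
Initial IR:
  d = 1
  v = 5
  u = v
  z = d - 0
  a = 9 * d
  b = 3
  t = v
  return v
After constant-fold (8 stmts):
  d = 1
  v = 5
  u = v
  z = d
  a = 9 * d
  b = 3
  t = v
  return v
After copy-propagate (8 stmts):
  d = 1
  v = 5
  u = 5
  z = 1
  a = 9 * 1
  b = 3
  t = 5
  return 5
After constant-fold (8 stmts):
  d = 1
  v = 5
  u = 5
  z = 1
  a = 9
  b = 3
  t = 5
  return 5
After dead-code-elim (1 stmts):
  return 5
Evaluate:
  d = 1  =>  d = 1
  v = 5  =>  v = 5
  u = v  =>  u = 5
  z = d - 0  =>  z = 1
  a = 9 * d  =>  a = 9
  b = 3  =>  b = 3
  t = v  =>  t = 5
  return v = 5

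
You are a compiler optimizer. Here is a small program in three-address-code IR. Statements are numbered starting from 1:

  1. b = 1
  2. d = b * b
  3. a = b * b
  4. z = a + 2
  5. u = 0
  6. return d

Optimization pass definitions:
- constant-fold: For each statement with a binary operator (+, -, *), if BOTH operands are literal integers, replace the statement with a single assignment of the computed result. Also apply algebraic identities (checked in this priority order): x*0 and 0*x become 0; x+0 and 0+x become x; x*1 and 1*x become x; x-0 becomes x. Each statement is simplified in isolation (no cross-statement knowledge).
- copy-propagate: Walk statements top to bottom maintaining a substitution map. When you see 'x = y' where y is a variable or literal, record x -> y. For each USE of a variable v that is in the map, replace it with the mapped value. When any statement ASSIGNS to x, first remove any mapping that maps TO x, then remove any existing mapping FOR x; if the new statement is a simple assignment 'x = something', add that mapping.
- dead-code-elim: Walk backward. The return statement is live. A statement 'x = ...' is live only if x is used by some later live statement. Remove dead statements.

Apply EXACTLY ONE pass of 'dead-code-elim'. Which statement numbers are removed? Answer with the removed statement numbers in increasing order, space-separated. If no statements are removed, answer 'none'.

Backward liveness scan:
Stmt 1 'b = 1': KEEP (b is live); live-in = []
Stmt 2 'd = b * b': KEEP (d is live); live-in = ['b']
Stmt 3 'a = b * b': DEAD (a not in live set ['d'])
Stmt 4 'z = a + 2': DEAD (z not in live set ['d'])
Stmt 5 'u = 0': DEAD (u not in live set ['d'])
Stmt 6 'return d': KEEP (return); live-in = ['d']
Removed statement numbers: [3, 4, 5]
Surviving IR:
  b = 1
  d = b * b
  return d

Answer: 3 4 5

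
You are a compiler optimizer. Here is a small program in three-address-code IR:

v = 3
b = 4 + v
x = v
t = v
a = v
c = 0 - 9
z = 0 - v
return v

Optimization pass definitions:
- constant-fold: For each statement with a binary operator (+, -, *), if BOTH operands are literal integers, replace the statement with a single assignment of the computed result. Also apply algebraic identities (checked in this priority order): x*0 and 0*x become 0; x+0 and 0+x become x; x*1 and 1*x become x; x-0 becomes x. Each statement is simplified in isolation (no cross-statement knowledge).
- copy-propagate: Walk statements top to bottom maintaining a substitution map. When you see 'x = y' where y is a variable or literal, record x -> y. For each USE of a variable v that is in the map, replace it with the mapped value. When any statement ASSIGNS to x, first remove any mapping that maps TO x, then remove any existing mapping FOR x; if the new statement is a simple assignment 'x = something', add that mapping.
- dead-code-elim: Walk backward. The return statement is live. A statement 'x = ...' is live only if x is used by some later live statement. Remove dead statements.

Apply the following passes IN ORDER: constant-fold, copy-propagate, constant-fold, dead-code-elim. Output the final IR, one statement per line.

Initial IR:
  v = 3
  b = 4 + v
  x = v
  t = v
  a = v
  c = 0 - 9
  z = 0 - v
  return v
After constant-fold (8 stmts):
  v = 3
  b = 4 + v
  x = v
  t = v
  a = v
  c = -9
  z = 0 - v
  return v
After copy-propagate (8 stmts):
  v = 3
  b = 4 + 3
  x = 3
  t = 3
  a = 3
  c = -9
  z = 0 - 3
  return 3
After constant-fold (8 stmts):
  v = 3
  b = 7
  x = 3
  t = 3
  a = 3
  c = -9
  z = -3
  return 3
After dead-code-elim (1 stmts):
  return 3

Answer: return 3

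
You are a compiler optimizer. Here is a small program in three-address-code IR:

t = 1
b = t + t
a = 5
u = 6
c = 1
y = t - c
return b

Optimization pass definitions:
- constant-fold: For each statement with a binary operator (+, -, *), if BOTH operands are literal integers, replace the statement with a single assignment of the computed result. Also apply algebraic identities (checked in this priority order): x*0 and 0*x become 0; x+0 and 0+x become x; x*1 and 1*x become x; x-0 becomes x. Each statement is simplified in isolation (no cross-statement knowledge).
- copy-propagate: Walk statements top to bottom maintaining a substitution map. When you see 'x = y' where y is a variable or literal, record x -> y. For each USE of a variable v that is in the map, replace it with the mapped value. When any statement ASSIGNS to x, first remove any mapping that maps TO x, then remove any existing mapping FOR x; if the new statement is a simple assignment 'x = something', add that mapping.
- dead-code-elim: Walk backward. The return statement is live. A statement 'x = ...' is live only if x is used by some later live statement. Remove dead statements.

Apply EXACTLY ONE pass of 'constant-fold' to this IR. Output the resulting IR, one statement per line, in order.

Answer: t = 1
b = t + t
a = 5
u = 6
c = 1
y = t - c
return b

Derivation:
Applying constant-fold statement-by-statement:
  [1] t = 1  (unchanged)
  [2] b = t + t  (unchanged)
  [3] a = 5  (unchanged)
  [4] u = 6  (unchanged)
  [5] c = 1  (unchanged)
  [6] y = t - c  (unchanged)
  [7] return b  (unchanged)
Result (7 stmts):
  t = 1
  b = t + t
  a = 5
  u = 6
  c = 1
  y = t - c
  return b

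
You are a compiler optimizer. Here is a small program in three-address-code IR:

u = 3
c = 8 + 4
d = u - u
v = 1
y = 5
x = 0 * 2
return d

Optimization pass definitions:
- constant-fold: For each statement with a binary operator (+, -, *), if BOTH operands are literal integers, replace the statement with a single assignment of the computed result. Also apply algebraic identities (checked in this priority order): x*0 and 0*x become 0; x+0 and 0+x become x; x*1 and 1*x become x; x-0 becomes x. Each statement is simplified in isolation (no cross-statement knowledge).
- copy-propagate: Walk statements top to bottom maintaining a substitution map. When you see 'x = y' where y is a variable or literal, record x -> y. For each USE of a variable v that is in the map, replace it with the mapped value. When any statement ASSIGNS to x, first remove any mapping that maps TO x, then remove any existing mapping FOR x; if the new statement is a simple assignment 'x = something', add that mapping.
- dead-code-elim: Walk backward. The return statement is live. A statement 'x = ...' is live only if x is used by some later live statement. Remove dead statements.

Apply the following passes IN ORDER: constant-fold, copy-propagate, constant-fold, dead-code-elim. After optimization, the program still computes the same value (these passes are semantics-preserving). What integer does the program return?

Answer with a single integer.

Answer: 0

Derivation:
Initial IR:
  u = 3
  c = 8 + 4
  d = u - u
  v = 1
  y = 5
  x = 0 * 2
  return d
After constant-fold (7 stmts):
  u = 3
  c = 12
  d = u - u
  v = 1
  y = 5
  x = 0
  return d
After copy-propagate (7 stmts):
  u = 3
  c = 12
  d = 3 - 3
  v = 1
  y = 5
  x = 0
  return d
After constant-fold (7 stmts):
  u = 3
  c = 12
  d = 0
  v = 1
  y = 5
  x = 0
  return d
After dead-code-elim (2 stmts):
  d = 0
  return d
Evaluate:
  u = 3  =>  u = 3
  c = 8 + 4  =>  c = 12
  d = u - u  =>  d = 0
  v = 1  =>  v = 1
  y = 5  =>  y = 5
  x = 0 * 2  =>  x = 0
  return d = 0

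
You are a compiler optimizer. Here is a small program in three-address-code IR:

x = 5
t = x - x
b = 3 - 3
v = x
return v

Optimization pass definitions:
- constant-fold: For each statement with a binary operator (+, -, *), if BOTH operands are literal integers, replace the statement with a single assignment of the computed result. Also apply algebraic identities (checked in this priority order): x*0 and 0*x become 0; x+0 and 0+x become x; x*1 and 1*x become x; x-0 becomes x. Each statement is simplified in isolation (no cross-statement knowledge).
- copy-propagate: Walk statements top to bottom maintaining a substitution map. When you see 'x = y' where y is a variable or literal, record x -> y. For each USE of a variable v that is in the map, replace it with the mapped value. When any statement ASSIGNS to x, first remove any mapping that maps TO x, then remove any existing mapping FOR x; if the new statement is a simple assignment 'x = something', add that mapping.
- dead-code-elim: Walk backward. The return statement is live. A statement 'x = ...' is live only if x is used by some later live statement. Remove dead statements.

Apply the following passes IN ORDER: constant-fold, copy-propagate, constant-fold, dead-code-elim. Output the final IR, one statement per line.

Initial IR:
  x = 5
  t = x - x
  b = 3 - 3
  v = x
  return v
After constant-fold (5 stmts):
  x = 5
  t = x - x
  b = 0
  v = x
  return v
After copy-propagate (5 stmts):
  x = 5
  t = 5 - 5
  b = 0
  v = 5
  return 5
After constant-fold (5 stmts):
  x = 5
  t = 0
  b = 0
  v = 5
  return 5
After dead-code-elim (1 stmts):
  return 5

Answer: return 5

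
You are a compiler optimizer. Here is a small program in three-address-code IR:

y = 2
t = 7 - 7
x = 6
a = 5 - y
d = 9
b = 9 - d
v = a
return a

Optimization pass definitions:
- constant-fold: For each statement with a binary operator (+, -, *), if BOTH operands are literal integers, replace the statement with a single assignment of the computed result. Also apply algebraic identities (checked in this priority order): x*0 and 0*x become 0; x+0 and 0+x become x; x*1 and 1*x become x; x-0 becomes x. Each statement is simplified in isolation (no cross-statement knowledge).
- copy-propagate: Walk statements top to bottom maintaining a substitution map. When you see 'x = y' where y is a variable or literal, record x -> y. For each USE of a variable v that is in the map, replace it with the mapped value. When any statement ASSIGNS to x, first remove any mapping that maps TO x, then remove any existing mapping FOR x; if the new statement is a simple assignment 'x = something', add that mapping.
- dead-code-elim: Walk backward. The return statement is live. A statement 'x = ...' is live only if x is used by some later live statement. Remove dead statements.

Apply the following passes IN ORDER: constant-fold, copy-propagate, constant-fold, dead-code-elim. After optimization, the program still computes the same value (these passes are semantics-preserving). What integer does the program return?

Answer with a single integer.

Answer: 3

Derivation:
Initial IR:
  y = 2
  t = 7 - 7
  x = 6
  a = 5 - y
  d = 9
  b = 9 - d
  v = a
  return a
After constant-fold (8 stmts):
  y = 2
  t = 0
  x = 6
  a = 5 - y
  d = 9
  b = 9 - d
  v = a
  return a
After copy-propagate (8 stmts):
  y = 2
  t = 0
  x = 6
  a = 5 - 2
  d = 9
  b = 9 - 9
  v = a
  return a
After constant-fold (8 stmts):
  y = 2
  t = 0
  x = 6
  a = 3
  d = 9
  b = 0
  v = a
  return a
After dead-code-elim (2 stmts):
  a = 3
  return a
Evaluate:
  y = 2  =>  y = 2
  t = 7 - 7  =>  t = 0
  x = 6  =>  x = 6
  a = 5 - y  =>  a = 3
  d = 9  =>  d = 9
  b = 9 - d  =>  b = 0
  v = a  =>  v = 3
  return a = 3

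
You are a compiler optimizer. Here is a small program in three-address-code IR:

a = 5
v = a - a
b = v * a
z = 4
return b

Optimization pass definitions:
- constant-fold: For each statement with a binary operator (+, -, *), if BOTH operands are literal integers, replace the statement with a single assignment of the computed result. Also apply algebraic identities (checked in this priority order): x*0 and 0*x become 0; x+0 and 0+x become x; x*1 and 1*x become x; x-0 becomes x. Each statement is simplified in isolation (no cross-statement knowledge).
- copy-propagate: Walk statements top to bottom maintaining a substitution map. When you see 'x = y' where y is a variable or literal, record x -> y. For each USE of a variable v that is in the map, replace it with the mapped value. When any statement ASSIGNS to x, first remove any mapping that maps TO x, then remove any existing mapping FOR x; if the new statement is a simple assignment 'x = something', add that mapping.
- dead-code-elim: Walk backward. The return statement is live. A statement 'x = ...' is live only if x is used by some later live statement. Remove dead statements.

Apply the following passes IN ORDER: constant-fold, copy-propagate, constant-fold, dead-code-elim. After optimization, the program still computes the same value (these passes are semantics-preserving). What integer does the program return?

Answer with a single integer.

Initial IR:
  a = 5
  v = a - a
  b = v * a
  z = 4
  return b
After constant-fold (5 stmts):
  a = 5
  v = a - a
  b = v * a
  z = 4
  return b
After copy-propagate (5 stmts):
  a = 5
  v = 5 - 5
  b = v * 5
  z = 4
  return b
After constant-fold (5 stmts):
  a = 5
  v = 0
  b = v * 5
  z = 4
  return b
After dead-code-elim (3 stmts):
  v = 0
  b = v * 5
  return b
Evaluate:
  a = 5  =>  a = 5
  v = a - a  =>  v = 0
  b = v * a  =>  b = 0
  z = 4  =>  z = 4
  return b = 0

Answer: 0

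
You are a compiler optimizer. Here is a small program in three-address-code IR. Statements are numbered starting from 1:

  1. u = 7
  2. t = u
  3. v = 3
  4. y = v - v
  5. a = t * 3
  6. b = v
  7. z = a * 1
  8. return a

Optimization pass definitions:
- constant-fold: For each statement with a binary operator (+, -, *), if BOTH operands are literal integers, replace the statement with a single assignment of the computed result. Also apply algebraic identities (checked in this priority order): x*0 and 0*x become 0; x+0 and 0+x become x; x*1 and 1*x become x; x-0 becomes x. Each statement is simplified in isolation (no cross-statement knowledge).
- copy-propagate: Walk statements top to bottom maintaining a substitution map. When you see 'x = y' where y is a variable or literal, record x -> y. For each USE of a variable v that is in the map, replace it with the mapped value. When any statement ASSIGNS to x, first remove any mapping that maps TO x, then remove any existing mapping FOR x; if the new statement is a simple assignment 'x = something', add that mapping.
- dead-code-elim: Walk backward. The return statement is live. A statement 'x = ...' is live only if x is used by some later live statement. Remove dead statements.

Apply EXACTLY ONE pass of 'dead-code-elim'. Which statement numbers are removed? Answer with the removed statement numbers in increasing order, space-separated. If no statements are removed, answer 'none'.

Backward liveness scan:
Stmt 1 'u = 7': KEEP (u is live); live-in = []
Stmt 2 't = u': KEEP (t is live); live-in = ['u']
Stmt 3 'v = 3': DEAD (v not in live set ['t'])
Stmt 4 'y = v - v': DEAD (y not in live set ['t'])
Stmt 5 'a = t * 3': KEEP (a is live); live-in = ['t']
Stmt 6 'b = v': DEAD (b not in live set ['a'])
Stmt 7 'z = a * 1': DEAD (z not in live set ['a'])
Stmt 8 'return a': KEEP (return); live-in = ['a']
Removed statement numbers: [3, 4, 6, 7]
Surviving IR:
  u = 7
  t = u
  a = t * 3
  return a

Answer: 3 4 6 7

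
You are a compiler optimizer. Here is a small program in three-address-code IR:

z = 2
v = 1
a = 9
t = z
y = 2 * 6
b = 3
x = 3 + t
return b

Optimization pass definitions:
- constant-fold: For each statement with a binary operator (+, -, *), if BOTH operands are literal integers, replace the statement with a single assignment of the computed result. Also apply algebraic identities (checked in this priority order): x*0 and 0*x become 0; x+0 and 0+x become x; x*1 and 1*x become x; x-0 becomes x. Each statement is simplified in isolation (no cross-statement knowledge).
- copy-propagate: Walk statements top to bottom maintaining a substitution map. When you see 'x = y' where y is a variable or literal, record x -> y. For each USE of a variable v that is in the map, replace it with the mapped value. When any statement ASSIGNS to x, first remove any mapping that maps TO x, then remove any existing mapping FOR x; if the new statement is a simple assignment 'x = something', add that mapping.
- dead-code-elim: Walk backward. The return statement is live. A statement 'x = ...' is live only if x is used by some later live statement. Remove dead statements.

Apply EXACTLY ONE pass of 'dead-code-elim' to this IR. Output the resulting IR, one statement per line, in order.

Applying dead-code-elim statement-by-statement:
  [8] return b  -> KEEP (return); live=['b']
  [7] x = 3 + t  -> DEAD (x not live)
  [6] b = 3  -> KEEP; live=[]
  [5] y = 2 * 6  -> DEAD (y not live)
  [4] t = z  -> DEAD (t not live)
  [3] a = 9  -> DEAD (a not live)
  [2] v = 1  -> DEAD (v not live)
  [1] z = 2  -> DEAD (z not live)
Result (2 stmts):
  b = 3
  return b

Answer: b = 3
return b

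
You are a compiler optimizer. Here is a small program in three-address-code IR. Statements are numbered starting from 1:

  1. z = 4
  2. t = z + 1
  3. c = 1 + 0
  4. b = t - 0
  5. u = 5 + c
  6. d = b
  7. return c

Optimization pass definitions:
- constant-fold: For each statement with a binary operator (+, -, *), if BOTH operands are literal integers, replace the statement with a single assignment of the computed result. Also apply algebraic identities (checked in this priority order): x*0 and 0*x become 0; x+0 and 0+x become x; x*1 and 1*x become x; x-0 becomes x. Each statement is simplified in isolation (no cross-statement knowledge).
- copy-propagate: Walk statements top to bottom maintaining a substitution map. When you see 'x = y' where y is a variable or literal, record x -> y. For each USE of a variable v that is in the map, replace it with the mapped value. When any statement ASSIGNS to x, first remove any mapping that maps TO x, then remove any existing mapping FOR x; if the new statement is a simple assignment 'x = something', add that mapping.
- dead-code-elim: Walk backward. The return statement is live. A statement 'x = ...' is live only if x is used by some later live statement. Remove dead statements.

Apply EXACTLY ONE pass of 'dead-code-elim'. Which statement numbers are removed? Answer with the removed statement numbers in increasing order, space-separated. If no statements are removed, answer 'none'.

Answer: 1 2 4 5 6

Derivation:
Backward liveness scan:
Stmt 1 'z = 4': DEAD (z not in live set [])
Stmt 2 't = z + 1': DEAD (t not in live set [])
Stmt 3 'c = 1 + 0': KEEP (c is live); live-in = []
Stmt 4 'b = t - 0': DEAD (b not in live set ['c'])
Stmt 5 'u = 5 + c': DEAD (u not in live set ['c'])
Stmt 6 'd = b': DEAD (d not in live set ['c'])
Stmt 7 'return c': KEEP (return); live-in = ['c']
Removed statement numbers: [1, 2, 4, 5, 6]
Surviving IR:
  c = 1 + 0
  return c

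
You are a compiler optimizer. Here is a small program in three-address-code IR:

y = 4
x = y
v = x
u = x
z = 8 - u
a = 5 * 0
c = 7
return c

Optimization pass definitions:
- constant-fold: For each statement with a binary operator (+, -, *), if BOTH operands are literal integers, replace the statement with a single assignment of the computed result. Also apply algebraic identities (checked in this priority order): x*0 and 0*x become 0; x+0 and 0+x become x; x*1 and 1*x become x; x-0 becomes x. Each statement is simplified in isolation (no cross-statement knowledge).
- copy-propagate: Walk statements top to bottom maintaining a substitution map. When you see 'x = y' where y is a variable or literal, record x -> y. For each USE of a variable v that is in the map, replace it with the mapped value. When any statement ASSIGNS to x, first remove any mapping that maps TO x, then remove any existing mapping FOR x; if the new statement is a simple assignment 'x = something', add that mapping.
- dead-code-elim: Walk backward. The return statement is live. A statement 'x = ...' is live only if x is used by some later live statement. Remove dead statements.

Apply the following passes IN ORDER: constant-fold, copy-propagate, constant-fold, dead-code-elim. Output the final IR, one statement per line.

Answer: return 7

Derivation:
Initial IR:
  y = 4
  x = y
  v = x
  u = x
  z = 8 - u
  a = 5 * 0
  c = 7
  return c
After constant-fold (8 stmts):
  y = 4
  x = y
  v = x
  u = x
  z = 8 - u
  a = 0
  c = 7
  return c
After copy-propagate (8 stmts):
  y = 4
  x = 4
  v = 4
  u = 4
  z = 8 - 4
  a = 0
  c = 7
  return 7
After constant-fold (8 stmts):
  y = 4
  x = 4
  v = 4
  u = 4
  z = 4
  a = 0
  c = 7
  return 7
After dead-code-elim (1 stmts):
  return 7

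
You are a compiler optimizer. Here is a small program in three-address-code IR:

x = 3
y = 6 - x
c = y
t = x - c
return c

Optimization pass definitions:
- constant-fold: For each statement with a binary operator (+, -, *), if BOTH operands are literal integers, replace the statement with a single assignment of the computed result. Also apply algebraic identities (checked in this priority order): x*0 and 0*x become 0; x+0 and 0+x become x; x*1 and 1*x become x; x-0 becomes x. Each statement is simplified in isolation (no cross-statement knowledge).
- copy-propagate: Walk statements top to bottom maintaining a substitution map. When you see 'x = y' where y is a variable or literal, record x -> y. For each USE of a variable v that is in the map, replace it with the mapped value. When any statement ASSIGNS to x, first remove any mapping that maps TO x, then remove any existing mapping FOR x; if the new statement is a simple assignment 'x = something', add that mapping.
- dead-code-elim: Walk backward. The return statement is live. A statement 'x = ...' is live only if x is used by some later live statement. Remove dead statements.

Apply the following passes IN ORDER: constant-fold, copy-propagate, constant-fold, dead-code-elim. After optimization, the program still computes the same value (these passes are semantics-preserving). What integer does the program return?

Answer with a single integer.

Initial IR:
  x = 3
  y = 6 - x
  c = y
  t = x - c
  return c
After constant-fold (5 stmts):
  x = 3
  y = 6 - x
  c = y
  t = x - c
  return c
After copy-propagate (5 stmts):
  x = 3
  y = 6 - 3
  c = y
  t = 3 - y
  return y
After constant-fold (5 stmts):
  x = 3
  y = 3
  c = y
  t = 3 - y
  return y
After dead-code-elim (2 stmts):
  y = 3
  return y
Evaluate:
  x = 3  =>  x = 3
  y = 6 - x  =>  y = 3
  c = y  =>  c = 3
  t = x - c  =>  t = 0
  return c = 3

Answer: 3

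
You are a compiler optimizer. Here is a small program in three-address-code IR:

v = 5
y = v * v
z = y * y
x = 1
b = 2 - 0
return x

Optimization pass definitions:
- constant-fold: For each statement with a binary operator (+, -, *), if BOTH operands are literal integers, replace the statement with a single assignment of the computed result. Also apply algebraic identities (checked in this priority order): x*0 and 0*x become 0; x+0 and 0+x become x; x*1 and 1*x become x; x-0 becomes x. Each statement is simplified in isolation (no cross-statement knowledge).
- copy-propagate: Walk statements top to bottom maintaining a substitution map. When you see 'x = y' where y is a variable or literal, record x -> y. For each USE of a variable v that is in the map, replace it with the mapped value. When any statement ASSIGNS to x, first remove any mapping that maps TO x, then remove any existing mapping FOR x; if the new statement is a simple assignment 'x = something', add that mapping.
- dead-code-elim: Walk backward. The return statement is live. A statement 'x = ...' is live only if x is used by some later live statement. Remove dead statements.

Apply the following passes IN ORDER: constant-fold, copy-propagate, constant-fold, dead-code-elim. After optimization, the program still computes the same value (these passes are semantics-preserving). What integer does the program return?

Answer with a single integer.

Initial IR:
  v = 5
  y = v * v
  z = y * y
  x = 1
  b = 2 - 0
  return x
After constant-fold (6 stmts):
  v = 5
  y = v * v
  z = y * y
  x = 1
  b = 2
  return x
After copy-propagate (6 stmts):
  v = 5
  y = 5 * 5
  z = y * y
  x = 1
  b = 2
  return 1
After constant-fold (6 stmts):
  v = 5
  y = 25
  z = y * y
  x = 1
  b = 2
  return 1
After dead-code-elim (1 stmts):
  return 1
Evaluate:
  v = 5  =>  v = 5
  y = v * v  =>  y = 25
  z = y * y  =>  z = 625
  x = 1  =>  x = 1
  b = 2 - 0  =>  b = 2
  return x = 1

Answer: 1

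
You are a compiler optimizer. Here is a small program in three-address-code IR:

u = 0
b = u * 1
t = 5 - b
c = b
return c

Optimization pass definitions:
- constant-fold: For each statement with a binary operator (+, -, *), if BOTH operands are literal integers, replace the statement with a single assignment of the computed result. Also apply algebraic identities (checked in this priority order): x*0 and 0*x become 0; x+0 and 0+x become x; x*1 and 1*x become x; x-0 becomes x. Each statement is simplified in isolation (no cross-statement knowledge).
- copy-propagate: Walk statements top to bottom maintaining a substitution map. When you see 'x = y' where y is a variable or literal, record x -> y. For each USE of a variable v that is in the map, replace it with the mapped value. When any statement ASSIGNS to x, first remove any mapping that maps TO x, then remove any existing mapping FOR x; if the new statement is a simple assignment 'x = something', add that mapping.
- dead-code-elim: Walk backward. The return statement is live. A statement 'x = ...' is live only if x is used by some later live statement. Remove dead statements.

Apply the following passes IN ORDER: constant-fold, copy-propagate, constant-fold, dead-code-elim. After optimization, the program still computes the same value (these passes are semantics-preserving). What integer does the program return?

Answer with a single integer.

Answer: 0

Derivation:
Initial IR:
  u = 0
  b = u * 1
  t = 5 - b
  c = b
  return c
After constant-fold (5 stmts):
  u = 0
  b = u
  t = 5 - b
  c = b
  return c
After copy-propagate (5 stmts):
  u = 0
  b = 0
  t = 5 - 0
  c = 0
  return 0
After constant-fold (5 stmts):
  u = 0
  b = 0
  t = 5
  c = 0
  return 0
After dead-code-elim (1 stmts):
  return 0
Evaluate:
  u = 0  =>  u = 0
  b = u * 1  =>  b = 0
  t = 5 - b  =>  t = 5
  c = b  =>  c = 0
  return c = 0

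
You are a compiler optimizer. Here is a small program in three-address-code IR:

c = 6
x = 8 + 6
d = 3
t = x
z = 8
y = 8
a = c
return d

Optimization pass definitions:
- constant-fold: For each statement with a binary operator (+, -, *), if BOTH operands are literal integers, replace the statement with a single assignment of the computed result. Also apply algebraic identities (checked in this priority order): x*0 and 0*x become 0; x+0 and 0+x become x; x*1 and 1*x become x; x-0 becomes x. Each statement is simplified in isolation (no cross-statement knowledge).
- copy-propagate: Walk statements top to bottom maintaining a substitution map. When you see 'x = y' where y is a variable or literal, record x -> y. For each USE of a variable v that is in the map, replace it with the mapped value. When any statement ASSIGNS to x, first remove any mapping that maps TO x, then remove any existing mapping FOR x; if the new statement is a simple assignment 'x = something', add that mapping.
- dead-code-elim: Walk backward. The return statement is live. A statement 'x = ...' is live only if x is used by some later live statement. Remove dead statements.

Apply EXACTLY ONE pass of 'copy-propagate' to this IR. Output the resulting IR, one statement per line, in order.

Applying copy-propagate statement-by-statement:
  [1] c = 6  (unchanged)
  [2] x = 8 + 6  (unchanged)
  [3] d = 3  (unchanged)
  [4] t = x  (unchanged)
  [5] z = 8  (unchanged)
  [6] y = 8  (unchanged)
  [7] a = c  -> a = 6
  [8] return d  -> return 3
Result (8 stmts):
  c = 6
  x = 8 + 6
  d = 3
  t = x
  z = 8
  y = 8
  a = 6
  return 3

Answer: c = 6
x = 8 + 6
d = 3
t = x
z = 8
y = 8
a = 6
return 3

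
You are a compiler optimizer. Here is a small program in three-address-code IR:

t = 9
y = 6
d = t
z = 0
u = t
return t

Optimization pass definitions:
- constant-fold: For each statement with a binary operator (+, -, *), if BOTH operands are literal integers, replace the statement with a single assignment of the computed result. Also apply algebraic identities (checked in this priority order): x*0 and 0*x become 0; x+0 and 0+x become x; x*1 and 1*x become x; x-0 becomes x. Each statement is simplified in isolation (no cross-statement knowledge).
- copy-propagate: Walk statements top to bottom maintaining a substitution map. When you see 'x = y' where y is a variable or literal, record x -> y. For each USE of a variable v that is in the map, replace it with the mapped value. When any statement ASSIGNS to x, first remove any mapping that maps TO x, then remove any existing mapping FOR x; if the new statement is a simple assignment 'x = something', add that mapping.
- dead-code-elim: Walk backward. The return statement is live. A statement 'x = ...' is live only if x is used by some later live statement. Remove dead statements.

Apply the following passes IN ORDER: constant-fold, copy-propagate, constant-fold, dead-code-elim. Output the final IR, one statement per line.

Initial IR:
  t = 9
  y = 6
  d = t
  z = 0
  u = t
  return t
After constant-fold (6 stmts):
  t = 9
  y = 6
  d = t
  z = 0
  u = t
  return t
After copy-propagate (6 stmts):
  t = 9
  y = 6
  d = 9
  z = 0
  u = 9
  return 9
After constant-fold (6 stmts):
  t = 9
  y = 6
  d = 9
  z = 0
  u = 9
  return 9
After dead-code-elim (1 stmts):
  return 9

Answer: return 9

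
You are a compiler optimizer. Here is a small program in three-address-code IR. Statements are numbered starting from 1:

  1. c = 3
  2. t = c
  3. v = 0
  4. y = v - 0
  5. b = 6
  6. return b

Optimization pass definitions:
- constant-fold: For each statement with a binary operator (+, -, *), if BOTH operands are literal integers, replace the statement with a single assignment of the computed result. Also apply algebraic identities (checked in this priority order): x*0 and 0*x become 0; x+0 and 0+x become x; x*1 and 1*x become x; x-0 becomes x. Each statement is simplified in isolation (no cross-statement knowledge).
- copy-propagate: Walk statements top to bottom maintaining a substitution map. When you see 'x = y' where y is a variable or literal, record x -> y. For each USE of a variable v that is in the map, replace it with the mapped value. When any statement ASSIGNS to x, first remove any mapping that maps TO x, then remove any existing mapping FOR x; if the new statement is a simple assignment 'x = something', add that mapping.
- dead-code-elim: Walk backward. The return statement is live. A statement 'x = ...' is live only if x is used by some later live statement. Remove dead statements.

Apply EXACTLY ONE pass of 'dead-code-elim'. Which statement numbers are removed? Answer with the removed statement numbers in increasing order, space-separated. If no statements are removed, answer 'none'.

Answer: 1 2 3 4

Derivation:
Backward liveness scan:
Stmt 1 'c = 3': DEAD (c not in live set [])
Stmt 2 't = c': DEAD (t not in live set [])
Stmt 3 'v = 0': DEAD (v not in live set [])
Stmt 4 'y = v - 0': DEAD (y not in live set [])
Stmt 5 'b = 6': KEEP (b is live); live-in = []
Stmt 6 'return b': KEEP (return); live-in = ['b']
Removed statement numbers: [1, 2, 3, 4]
Surviving IR:
  b = 6
  return b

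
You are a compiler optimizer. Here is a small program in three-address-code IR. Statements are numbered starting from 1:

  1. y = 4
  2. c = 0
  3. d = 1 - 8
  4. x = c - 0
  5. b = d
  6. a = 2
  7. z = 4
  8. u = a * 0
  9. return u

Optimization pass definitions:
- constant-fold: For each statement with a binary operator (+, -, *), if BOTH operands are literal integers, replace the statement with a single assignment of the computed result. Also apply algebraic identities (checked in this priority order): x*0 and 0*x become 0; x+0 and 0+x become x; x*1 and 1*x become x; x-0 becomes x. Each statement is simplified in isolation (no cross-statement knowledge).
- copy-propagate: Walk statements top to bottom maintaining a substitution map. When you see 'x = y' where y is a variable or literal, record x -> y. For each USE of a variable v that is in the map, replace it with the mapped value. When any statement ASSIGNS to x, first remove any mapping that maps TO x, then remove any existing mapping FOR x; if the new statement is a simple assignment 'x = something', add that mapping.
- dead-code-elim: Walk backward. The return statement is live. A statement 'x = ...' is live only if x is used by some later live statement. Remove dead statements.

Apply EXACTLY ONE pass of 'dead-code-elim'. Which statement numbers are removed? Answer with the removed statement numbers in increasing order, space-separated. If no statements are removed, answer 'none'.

Backward liveness scan:
Stmt 1 'y = 4': DEAD (y not in live set [])
Stmt 2 'c = 0': DEAD (c not in live set [])
Stmt 3 'd = 1 - 8': DEAD (d not in live set [])
Stmt 4 'x = c - 0': DEAD (x not in live set [])
Stmt 5 'b = d': DEAD (b not in live set [])
Stmt 6 'a = 2': KEEP (a is live); live-in = []
Stmt 7 'z = 4': DEAD (z not in live set ['a'])
Stmt 8 'u = a * 0': KEEP (u is live); live-in = ['a']
Stmt 9 'return u': KEEP (return); live-in = ['u']
Removed statement numbers: [1, 2, 3, 4, 5, 7]
Surviving IR:
  a = 2
  u = a * 0
  return u

Answer: 1 2 3 4 5 7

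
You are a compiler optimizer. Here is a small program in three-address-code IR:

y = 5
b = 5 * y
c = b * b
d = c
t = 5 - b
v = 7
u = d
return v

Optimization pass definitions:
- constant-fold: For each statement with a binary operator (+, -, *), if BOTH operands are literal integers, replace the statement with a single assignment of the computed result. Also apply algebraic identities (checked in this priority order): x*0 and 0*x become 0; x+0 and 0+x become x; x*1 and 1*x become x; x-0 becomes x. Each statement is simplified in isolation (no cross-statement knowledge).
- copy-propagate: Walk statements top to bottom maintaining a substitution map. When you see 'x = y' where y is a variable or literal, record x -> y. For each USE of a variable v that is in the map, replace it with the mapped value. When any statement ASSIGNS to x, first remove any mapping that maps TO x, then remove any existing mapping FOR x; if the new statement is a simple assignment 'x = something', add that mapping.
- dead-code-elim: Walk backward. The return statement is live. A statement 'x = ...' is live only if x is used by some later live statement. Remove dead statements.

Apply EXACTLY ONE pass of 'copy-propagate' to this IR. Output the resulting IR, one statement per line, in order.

Applying copy-propagate statement-by-statement:
  [1] y = 5  (unchanged)
  [2] b = 5 * y  -> b = 5 * 5
  [3] c = b * b  (unchanged)
  [4] d = c  (unchanged)
  [5] t = 5 - b  (unchanged)
  [6] v = 7  (unchanged)
  [7] u = d  -> u = c
  [8] return v  -> return 7
Result (8 stmts):
  y = 5
  b = 5 * 5
  c = b * b
  d = c
  t = 5 - b
  v = 7
  u = c
  return 7

Answer: y = 5
b = 5 * 5
c = b * b
d = c
t = 5 - b
v = 7
u = c
return 7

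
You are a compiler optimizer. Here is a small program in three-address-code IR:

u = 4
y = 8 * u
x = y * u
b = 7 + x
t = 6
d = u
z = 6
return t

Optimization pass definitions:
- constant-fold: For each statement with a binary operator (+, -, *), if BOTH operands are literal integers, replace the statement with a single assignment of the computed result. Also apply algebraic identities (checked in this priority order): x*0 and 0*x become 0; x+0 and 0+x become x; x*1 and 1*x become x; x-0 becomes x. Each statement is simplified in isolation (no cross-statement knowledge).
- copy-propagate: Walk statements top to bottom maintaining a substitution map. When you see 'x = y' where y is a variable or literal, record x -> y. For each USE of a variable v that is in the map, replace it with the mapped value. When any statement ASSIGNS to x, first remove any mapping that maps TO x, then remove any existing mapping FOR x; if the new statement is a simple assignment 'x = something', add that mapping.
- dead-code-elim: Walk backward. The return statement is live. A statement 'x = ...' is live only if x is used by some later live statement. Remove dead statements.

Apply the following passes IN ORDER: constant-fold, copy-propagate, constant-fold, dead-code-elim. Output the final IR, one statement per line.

Answer: return 6

Derivation:
Initial IR:
  u = 4
  y = 8 * u
  x = y * u
  b = 7 + x
  t = 6
  d = u
  z = 6
  return t
After constant-fold (8 stmts):
  u = 4
  y = 8 * u
  x = y * u
  b = 7 + x
  t = 6
  d = u
  z = 6
  return t
After copy-propagate (8 stmts):
  u = 4
  y = 8 * 4
  x = y * 4
  b = 7 + x
  t = 6
  d = 4
  z = 6
  return 6
After constant-fold (8 stmts):
  u = 4
  y = 32
  x = y * 4
  b = 7 + x
  t = 6
  d = 4
  z = 6
  return 6
After dead-code-elim (1 stmts):
  return 6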